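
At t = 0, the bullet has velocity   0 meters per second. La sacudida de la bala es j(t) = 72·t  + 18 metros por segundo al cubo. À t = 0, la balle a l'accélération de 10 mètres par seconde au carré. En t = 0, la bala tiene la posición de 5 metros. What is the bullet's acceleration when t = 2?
To solve this, we need to take 1 integral of our jerk equation j(t) = 72·t + 18. Taking ∫j(t)dt and applying a(0) = 10, we find a(t) = 36·t^2 + 18·t + 10. From the given acceleration equation a(t) = 36·t^2 + 18·t + 10, we substitute t = 2 to get a = 190.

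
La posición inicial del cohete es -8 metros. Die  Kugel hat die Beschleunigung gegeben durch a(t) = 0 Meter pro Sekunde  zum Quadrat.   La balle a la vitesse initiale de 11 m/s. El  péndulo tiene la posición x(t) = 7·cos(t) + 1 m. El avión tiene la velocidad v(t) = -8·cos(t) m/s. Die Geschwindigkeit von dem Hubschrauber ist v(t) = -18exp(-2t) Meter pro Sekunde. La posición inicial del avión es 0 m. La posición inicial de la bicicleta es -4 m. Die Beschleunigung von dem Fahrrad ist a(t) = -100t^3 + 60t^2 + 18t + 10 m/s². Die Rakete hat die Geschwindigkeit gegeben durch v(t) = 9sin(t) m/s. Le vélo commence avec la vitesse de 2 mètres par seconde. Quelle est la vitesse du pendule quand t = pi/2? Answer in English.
Starting from position x(t) = 7·cos(t) + 1, we take 1 derivative. Taking d/dt of x(t), we find v(t) = -7·sin(t). Using v(t) = -7·sin(t) and substituting t = pi/2, we find v = -7.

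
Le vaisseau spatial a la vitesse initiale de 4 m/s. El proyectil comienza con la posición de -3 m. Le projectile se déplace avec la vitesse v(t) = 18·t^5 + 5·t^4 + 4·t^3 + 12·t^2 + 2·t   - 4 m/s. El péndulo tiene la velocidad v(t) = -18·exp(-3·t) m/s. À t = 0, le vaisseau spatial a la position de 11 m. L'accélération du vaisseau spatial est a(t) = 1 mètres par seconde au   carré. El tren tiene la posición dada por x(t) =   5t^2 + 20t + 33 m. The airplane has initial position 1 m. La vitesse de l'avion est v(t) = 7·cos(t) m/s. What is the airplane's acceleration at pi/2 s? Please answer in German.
Ausgehend von der Geschwindigkeit v(t) = 7·cos(t), nehmen wir 1 Ableitung. Durch Ableiten von der Geschwindigkeit erhalten wir die Beschleunigung: a(t) = -7·sin(t). Wir haben die Beschleunigung a(t) = -7·sin(t). Durch Einsetzen von t = pi/2: a(pi/2) = -7.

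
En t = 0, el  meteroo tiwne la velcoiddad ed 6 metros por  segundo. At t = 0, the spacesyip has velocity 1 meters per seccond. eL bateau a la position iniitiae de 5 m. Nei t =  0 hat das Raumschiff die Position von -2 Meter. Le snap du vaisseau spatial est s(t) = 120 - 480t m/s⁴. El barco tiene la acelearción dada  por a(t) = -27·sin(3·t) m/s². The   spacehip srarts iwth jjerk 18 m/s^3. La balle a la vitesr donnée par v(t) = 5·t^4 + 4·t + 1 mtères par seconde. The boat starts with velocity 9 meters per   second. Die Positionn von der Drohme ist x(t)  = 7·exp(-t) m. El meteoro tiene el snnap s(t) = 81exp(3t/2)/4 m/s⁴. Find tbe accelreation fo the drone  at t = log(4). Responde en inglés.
Starting from position x(t) = 7·exp(-t), we take 2 derivatives. Taking d/dt of x(t), we find v(t) = -7·exp(-t). Differentiating velocity, we get acceleration: a(t) = 7·exp(-t). We have acceleration a(t) = 7·exp(-t). Substituting t = log(4): a(log(4)) = 7/4.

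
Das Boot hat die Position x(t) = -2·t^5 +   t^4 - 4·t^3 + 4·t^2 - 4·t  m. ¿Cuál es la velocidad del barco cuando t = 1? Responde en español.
Partiendo de la posición x(t) = -2·t^5 + t^4 - 4·t^3 + 4·t^2 - 4·t, tomamos 1 derivada. La derivada de la posición da la velocidad: v(t) = -10·t^4 + 4·t^3 - 12·t^2 + 8·t - 4. De la ecuación de la velocidad v(t) = -10·t^4 + 4·t^3 - 12·t^2 + 8·t - 4, sustituimos t = 1 para obtener v = -14.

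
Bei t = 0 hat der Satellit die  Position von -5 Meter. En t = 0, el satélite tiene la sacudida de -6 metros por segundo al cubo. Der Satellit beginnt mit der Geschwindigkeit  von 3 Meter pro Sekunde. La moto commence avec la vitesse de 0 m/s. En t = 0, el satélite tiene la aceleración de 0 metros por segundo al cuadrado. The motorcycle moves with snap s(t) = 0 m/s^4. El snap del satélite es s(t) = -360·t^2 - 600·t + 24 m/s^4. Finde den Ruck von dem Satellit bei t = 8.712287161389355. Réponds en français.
En partant du snap s(t) = -360·t^2 - 600·t + 24, nous prenons 1 primitive. La primitive du snap est le jerk. En utilisant j(0) = -6, nous obtenons j(t) = -120·t^3 - 300·t^2 + 24·t - 6. En utilisant j(t) = -120·t^3 - 300·t^2 + 24·t - 6 et en substituant t = 8.712287161389355, nous trouvons j = -101923.727945504.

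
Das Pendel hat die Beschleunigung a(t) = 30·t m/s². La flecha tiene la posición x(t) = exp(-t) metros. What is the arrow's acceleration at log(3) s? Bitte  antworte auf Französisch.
En partant de la position x(t) = exp(-t), nous prenons 2 dérivées. En dérivant la position, nous obtenons la vitesse: v(t) = -exp(-t). La dérivée de la vitesse donne l'accélération: a(t) = exp(-t). Nous avons l'accélération a(t) = exp(-t). En substituant t = log(3): a(log(3)) = 1/3.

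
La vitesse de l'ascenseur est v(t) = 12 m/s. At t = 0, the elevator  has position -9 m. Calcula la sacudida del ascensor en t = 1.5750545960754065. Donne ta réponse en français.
Pour résoudre ceci, nous devons prendre 2 dérivées de notre équation de la vitesse v(t) = 12. En dérivant la vitesse, nous obtenons l'accélération: a(t) = 0. La dérivée de l'accélération donne le jerk: j(t) = 0. En utilisant j(t) = 0 et en substituant t = 1.5750545960754065, nous trouvons j = 0.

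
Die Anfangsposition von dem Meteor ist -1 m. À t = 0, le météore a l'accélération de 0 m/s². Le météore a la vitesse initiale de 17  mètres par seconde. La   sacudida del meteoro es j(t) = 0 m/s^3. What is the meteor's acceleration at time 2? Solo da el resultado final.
The answer is 0.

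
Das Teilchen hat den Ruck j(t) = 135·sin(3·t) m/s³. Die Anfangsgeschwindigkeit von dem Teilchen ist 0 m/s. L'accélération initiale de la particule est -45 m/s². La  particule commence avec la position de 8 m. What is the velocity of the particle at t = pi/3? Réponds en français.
Nous devons intégrer notre équation du jerk j(t) = 135·sin(3·t) 2 fois. L'intégrale du jerk est l'accélération. En utilisant a(0) = -45, nous obtenons a(t) = -45·cos(3·t). En prenant ∫a(t)dt et en appliquant v(0) = 0, nous trouvons v(t) = -15·sin(3·t). Nous avons la vitesse v(t) = -15·sin(3·t). En substituant t = pi/3: v(pi/3) = 0.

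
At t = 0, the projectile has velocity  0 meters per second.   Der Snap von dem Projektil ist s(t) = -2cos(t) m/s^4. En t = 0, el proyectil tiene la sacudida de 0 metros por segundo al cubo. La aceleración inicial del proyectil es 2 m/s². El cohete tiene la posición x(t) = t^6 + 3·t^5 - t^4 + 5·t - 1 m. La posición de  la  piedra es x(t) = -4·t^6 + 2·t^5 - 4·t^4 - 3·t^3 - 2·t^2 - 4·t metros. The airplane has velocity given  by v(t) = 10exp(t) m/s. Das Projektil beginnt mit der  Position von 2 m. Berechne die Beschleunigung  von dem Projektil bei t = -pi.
Wir müssen die Stammfunktion unserer Gleichung für den Snap s(t) = -2·cos(t) 2-mal finden. Mit ∫s(t)dt und Anwendung von j(0) = 0, finden wir j(t) = -2·sin(t). Mit ∫j(t)dt und Anwendung von a(0) = 2, finden wir a(t) = 2·cos(t). Wir haben die Beschleunigung a(t) = 2·cos(t). Durch Einsetzen von t = -pi: a(-pi) = -2.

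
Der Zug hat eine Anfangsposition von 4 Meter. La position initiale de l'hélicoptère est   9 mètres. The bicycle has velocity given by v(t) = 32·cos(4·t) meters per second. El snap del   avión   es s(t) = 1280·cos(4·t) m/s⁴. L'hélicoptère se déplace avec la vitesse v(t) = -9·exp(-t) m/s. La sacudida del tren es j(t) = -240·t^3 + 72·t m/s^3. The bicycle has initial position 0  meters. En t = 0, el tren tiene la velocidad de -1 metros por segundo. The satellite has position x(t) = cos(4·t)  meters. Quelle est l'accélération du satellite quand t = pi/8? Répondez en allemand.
Wir müssen unsere Gleichung für die Position x(t) = cos(4·t) 2-mal ableiten. Mit d/dt von x(t) finden wir v(t) = -4·sin(4·t). Mit d/dt von v(t) finden wir a(t) = -16·cos(4·t). Aus der Gleichung für die Beschleunigung a(t) = -16·cos(4·t), setzen wir t = pi/8 ein und erhalten a = 0.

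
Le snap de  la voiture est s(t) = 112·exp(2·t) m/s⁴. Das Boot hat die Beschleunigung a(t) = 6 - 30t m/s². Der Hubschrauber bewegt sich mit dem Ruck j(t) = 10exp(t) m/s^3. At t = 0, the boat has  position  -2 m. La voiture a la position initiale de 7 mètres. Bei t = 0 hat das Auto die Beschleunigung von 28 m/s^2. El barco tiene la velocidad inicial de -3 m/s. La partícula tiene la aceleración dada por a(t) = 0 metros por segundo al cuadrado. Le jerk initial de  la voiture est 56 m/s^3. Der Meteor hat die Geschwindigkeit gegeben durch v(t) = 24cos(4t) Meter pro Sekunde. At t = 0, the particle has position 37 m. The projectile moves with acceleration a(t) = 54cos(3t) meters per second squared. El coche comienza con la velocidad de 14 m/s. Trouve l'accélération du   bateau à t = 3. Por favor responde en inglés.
Using a(t) = 6 - 30·t and substituting t = 3, we find a = -84.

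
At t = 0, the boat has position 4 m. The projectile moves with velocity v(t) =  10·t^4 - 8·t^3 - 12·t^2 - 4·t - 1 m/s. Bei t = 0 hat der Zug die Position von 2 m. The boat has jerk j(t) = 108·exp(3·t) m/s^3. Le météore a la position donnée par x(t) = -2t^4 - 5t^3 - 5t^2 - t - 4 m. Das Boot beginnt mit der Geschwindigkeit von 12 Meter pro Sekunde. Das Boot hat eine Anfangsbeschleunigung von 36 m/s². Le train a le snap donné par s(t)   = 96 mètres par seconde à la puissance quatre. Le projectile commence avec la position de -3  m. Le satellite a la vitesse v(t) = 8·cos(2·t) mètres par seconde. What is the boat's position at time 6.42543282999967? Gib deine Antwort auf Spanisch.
Partiendo de la sacudida j(t) = 108·exp(3·t), tomamos 3 integrales. La integral de la sacudida, con a(0) = 36, da la aceleración: a(t) = 36·exp(3·t). Integrando la aceleración y usando la condición inicial v(0) = 12, obtenemos v(t) = 12·exp(3·t). La antiderivada de la velocidad es la posición. Usando x(0) = 4, obtenemos x(t) = 4·exp(3·t). De la ecuación de la posición x(t) = 4·exp(3·t), sustituimos t = 6.42543282999967 para obtener x = 941130952.619710.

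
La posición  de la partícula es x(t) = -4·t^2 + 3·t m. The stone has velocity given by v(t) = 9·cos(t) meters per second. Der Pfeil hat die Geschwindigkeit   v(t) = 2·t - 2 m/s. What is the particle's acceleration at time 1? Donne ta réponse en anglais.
To solve this, we need to take 2 derivatives of our position equation x(t) = -4·t^2 + 3·t. Taking d/dt of x(t), we find v(t) = 3 - 8·t. The derivative of velocity gives acceleration: a(t) = -8. We have acceleration a(t) = -8. Substituting t = 1: a(1) = -8.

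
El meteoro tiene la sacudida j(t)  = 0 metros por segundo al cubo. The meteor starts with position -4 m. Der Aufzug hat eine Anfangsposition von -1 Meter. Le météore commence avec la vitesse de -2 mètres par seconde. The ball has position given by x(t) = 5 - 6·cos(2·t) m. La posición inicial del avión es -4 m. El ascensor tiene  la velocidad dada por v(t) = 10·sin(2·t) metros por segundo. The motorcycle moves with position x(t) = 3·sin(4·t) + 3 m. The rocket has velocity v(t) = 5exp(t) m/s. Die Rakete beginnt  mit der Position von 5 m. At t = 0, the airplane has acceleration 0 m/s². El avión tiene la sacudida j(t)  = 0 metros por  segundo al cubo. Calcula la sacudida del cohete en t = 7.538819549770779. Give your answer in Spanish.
Para resolver esto, necesitamos tomar 2 derivadas de nuestra ecuación de la velocidad v(t) = 5·exp(t). La derivada de la velocidad da la aceleración: a(t) = 5·exp(t). La derivada de la aceleración da la sacudida: j(t) = 5·exp(t). De la ecuación de la sacudida j(t) = 5·exp(t), sustituimos t = 7.538819549770779 para obtener j = 9398.04964546196.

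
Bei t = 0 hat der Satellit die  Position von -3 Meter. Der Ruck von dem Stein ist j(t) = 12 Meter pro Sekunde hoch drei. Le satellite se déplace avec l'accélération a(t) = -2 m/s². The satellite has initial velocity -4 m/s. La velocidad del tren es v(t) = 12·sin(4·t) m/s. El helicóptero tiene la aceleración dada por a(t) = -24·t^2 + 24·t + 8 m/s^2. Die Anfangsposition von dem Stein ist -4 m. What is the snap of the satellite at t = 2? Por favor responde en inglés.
Starting from acceleration a(t) = -2, we take 2 derivatives. Taking d/dt of a(t), we find j(t) = 0. The derivative of jerk gives snap: s(t) = 0. Using s(t) = 0 and substituting t = 2, we find s = 0.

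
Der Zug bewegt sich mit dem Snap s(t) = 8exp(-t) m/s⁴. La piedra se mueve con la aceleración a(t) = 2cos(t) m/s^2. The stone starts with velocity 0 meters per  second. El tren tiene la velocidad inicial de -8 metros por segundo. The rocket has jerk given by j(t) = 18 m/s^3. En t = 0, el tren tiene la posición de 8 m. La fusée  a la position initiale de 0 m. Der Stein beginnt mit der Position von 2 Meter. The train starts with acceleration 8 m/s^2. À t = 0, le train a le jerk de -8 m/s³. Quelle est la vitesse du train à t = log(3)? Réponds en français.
Pour résoudre ceci, nous devons prendre 3 primitives de notre équation du snap s(t) = 8·exp(-t). En prenant ∫s(t)dt et en appliquant j(0) = -8, nous trouvons j(t) = -8·exp(-t). L'intégrale du jerk, avec a(0) = 8, donne l'accélération: a(t) = 8·exp(-t). La primitive de l'accélération, avec v(0) = -8, donne la vitesse: v(t) = -8·exp(-t). En utilisant v(t) = -8·exp(-t) et en substituant t = log(3), nous trouvons v = -8/3.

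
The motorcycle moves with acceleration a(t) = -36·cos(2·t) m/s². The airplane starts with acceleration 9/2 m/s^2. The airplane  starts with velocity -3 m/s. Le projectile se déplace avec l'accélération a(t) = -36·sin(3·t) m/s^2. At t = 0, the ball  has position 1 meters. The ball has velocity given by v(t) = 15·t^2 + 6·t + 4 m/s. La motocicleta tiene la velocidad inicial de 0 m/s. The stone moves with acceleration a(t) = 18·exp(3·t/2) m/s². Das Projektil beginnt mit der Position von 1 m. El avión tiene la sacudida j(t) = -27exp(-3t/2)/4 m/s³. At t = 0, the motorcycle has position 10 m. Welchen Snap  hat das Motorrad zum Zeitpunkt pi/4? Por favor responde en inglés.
Starting from acceleration a(t) = -36·cos(2·t), we take 2 derivatives. Taking d/dt of a(t), we find j(t) = 72·sin(2·t). The derivative of jerk gives snap: s(t) = 144·cos(2·t). Using s(t) = 144·cos(2·t) and substituting t = pi/4, we find s = 0.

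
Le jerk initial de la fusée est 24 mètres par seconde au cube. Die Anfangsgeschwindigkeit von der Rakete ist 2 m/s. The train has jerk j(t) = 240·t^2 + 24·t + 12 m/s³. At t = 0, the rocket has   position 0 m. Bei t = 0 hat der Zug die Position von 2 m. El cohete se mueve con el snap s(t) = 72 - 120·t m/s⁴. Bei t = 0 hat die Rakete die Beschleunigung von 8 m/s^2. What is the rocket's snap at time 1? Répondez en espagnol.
Usando s(t) = 72 - 120·t y sustituyendo t = 1, encontramos s = -48.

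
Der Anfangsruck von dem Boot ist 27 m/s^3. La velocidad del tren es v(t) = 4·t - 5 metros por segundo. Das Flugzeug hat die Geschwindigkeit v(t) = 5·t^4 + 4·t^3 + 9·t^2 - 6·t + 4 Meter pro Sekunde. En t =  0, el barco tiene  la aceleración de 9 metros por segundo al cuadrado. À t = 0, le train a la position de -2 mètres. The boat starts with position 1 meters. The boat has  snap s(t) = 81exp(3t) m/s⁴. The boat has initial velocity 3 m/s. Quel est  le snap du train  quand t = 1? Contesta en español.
Debemos derivar nuestra ecuación de la velocidad v(t) = 4·t - 5 3 veces. La derivada de la velocidad da la aceleración: a(t) = 4. La derivada de la aceleración da la sacudida: j(t) = 0. Tomando d/dt de j(t), encontramos s(t) = 0. Usando s(t) = 0 y sustituyendo t = 1, encontramos s = 0.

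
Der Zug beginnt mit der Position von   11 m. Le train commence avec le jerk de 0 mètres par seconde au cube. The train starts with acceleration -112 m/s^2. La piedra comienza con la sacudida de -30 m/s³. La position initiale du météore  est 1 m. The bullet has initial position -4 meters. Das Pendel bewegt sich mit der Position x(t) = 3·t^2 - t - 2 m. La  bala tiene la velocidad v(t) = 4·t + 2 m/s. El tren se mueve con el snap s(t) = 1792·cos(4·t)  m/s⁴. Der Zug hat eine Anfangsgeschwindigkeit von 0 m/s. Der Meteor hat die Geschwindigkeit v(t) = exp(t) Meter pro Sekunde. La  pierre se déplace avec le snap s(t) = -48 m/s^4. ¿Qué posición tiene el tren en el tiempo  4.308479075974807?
Necesitamos integrar nuestra ecuación del snap s(t) = 1792·cos(4·t) 4 veces. La integral del snap es la sacudida. Usando j(0) = 0, obtenemos j(t) = 448·sin(4·t). Integrando la sacudida y usando la condición inicial a(0) = -112, obtenemos a(t) = -112·cos(4·t). La integral de la aceleración es la velocidad. Usando v(0) = 0, obtenemos v(t) = -28·sin(4·t). La integral de la velocidad es la posición. Usando x(0) = 11, obtenemos x(t) = 7·cos(4·t) + 4. Usando x(t) = 7·cos(4·t) + 4 y sustituyendo t = 4.308479075974807, encontramos x = 3.68620215919727.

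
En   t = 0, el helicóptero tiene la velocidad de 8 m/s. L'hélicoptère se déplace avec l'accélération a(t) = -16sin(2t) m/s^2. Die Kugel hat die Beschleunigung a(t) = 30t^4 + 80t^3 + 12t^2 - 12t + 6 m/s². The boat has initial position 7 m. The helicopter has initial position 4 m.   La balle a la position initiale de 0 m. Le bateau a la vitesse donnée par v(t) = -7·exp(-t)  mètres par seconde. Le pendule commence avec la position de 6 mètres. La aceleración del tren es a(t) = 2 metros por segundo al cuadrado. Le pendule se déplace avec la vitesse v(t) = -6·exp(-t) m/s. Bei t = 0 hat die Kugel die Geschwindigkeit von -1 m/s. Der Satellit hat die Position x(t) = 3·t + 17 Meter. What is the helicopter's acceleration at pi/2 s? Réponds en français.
En utilisant a(t) = -16·sin(2·t) et en substituant t = pi/2, nous trouvons a = 0.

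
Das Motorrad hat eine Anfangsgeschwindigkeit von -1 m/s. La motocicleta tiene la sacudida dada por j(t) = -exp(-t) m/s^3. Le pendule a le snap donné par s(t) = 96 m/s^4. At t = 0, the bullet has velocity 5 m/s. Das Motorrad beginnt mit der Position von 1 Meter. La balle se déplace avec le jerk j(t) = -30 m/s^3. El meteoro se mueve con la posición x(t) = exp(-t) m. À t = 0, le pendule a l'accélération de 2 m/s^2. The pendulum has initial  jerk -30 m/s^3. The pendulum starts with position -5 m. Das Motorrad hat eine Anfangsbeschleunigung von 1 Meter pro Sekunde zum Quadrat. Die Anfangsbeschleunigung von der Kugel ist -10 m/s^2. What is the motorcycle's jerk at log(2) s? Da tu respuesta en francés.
De l'équation du jerk j(t) = -exp(-t), nous substituons t = log(2) pour obtenir j = -1/2.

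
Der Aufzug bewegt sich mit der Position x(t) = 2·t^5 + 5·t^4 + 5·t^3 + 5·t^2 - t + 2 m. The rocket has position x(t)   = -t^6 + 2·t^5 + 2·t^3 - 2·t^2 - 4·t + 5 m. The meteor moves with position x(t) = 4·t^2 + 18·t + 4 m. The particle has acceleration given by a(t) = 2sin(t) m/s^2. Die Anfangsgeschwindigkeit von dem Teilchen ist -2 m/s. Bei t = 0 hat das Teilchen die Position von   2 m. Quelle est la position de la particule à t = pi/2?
Nous devons intégrer notre équation de l'accélération a(t) = 2·sin(t) 2 fois. En intégrant l'accélération et en utilisant la condition initiale v(0) = -2, nous obtenons v(t) = -2·cos(t). L'intégrale de la vitesse, avec x(0) = 2, donne la position: x(t) = 2 - 2·sin(t). Nous avons la position x(t) = 2 - 2·sin(t). En substituant t = pi/2: x(pi/2) = 0.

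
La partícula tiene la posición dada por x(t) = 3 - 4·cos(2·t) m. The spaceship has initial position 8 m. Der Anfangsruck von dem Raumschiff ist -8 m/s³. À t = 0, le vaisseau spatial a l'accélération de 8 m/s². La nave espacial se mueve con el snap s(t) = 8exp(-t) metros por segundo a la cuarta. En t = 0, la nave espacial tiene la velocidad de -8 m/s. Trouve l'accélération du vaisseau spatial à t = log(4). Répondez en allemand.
Wir müssen das Integral unserer Gleichung für den Snap s(t) = 8·exp(-t) 2-mal finden. Mit ∫s(t)dt und Anwendung von j(0) = -8, finden wir j(t) = -8·exp(-t). Das Integral von dem Ruck, mit a(0) = 8, ergibt die Beschleunigung: a(t) = 8·exp(-t). Aus der Gleichung für die Beschleunigung a(t) = 8·exp(-t), setzen wir t = log(4) ein und erhalten a = 2.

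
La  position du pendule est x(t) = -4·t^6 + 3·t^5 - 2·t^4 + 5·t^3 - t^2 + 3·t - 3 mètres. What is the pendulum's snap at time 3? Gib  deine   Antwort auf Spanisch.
Para resolver esto, necesitamos tomar 4 derivadas de nuestra ecuación de la posición x(t) = -4·t^6 + 3·t^5 - 2·t^4 + 5·t^3 - t^2 + 3·t - 3. Derivando la posición, obtenemos la velocidad: v(t) = -24·t^5 + 15·t^4 - 8·t^3 + 15·t^2 - 2·t + 3. La derivada de la velocidad da la aceleración: a(t) = -120·t^4 + 60·t^3 - 24·t^2 + 30·t - 2. La derivada de la aceleración da la sacudida: j(t) = -480·t^3 + 180·t^2 - 48·t + 30. Derivando la sacudida, obtenemos el snap: s(t) = -1440·t^2 + 360·t - 48. De la ecuación del snap s(t) = -1440·t^2 + 360·t - 48, sustituimos t = 3 para obtener s = -11928.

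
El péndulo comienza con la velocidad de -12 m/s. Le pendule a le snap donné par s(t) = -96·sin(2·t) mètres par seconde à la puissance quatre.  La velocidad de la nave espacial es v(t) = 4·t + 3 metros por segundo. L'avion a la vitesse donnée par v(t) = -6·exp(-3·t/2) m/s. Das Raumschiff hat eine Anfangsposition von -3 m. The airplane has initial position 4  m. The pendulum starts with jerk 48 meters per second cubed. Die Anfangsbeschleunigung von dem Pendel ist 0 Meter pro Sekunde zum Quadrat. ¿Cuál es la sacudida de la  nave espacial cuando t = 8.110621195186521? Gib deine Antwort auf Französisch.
Nous devons dériver notre équation de la vitesse v(t) = 4·t + 3 2 fois. La dérivée de la vitesse donne l'accélération: a(t) = 4. La dérivée de l'accélération donne le jerk: j(t) = 0. En utilisant j(t) = 0 et en substituant t = 8.110621195186521, nous trouvons j = 0.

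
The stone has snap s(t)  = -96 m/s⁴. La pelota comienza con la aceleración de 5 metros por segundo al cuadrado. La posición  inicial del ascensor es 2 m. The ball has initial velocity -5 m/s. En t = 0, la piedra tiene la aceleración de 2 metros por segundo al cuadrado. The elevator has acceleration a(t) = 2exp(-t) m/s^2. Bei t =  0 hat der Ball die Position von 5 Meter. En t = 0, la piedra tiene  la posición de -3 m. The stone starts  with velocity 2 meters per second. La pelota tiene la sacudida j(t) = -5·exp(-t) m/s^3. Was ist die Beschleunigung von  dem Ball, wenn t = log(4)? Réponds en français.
En partant du jerk j(t) = -5·exp(-t), nous prenons 1 intégrale. L'intégrale du jerk est l'accélération. En utilisant a(0) = 5, nous obtenons a(t) = 5·exp(-t). De l'équation de l'accélération a(t) = 5·exp(-t), nous substituons t = log(4) pour obtenir a = 5/4.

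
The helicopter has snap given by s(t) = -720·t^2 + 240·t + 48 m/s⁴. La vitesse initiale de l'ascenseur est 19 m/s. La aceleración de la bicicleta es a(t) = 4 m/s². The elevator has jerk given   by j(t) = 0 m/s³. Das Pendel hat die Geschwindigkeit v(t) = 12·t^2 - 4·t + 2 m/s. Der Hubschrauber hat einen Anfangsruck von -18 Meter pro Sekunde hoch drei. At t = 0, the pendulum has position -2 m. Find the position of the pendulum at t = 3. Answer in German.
Ausgehend von der Geschwindigkeit v(t) = 12·t^2 - 4·t + 2, nehmen wir 1 Integral. Mit ∫v(t)dt und Anwendung von x(0) = -2, finden wir x(t) = 4·t^3 - 2·t^2 + 2·t - 2. Wir haben die Position x(t) = 4·t^3 - 2·t^2 + 2·t - 2. Durch Einsetzen von t = 3: x(3) = 94.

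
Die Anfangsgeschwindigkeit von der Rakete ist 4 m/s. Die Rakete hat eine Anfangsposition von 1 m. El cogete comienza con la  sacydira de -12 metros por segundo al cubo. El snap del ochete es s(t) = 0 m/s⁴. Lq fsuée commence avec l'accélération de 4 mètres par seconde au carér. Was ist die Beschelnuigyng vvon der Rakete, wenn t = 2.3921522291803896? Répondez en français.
En partant du snap s(t) = 0, nous prenons 2 intégrales. L'intégrale du snap, avec j(0) = -12, donne le jerk: j(t) = -12. En prenant ∫j(t)dt et en appliquant a(0) = 4, nous trouvons a(t) = 4 - 12·t. En utilisant a(t) = 4 - 12·t et en substituant t = 2.3921522291803896, nous trouvons a = -24.7058267501647.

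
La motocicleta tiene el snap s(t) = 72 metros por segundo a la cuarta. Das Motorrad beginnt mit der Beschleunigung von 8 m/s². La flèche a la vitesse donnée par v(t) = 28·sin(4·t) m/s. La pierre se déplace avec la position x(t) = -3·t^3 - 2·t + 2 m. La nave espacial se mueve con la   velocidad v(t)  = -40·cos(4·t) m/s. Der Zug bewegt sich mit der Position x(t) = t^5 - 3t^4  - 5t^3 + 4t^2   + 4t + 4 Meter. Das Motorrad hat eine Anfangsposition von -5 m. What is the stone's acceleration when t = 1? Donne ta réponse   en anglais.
To solve this, we need to take 2 derivatives of our position equation x(t) = -3·t^3 - 2·t + 2. Differentiating position, we get velocity: v(t) = -9·t^2 - 2. The derivative of velocity gives acceleration: a(t) = -18·t. Using a(t) = -18·t and substituting t = 1, we find a = -18.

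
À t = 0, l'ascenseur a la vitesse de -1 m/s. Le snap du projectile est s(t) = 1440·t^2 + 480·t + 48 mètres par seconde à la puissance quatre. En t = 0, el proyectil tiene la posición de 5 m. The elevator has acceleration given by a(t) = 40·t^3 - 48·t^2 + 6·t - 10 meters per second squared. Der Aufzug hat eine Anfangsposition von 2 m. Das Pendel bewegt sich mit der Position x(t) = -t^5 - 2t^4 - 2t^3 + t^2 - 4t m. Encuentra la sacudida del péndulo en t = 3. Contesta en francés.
Nous devons dériver notre équation de la position x(t) = -t^5 - 2·t^4 - 2·t^3 + t^2 - 4·t 3 fois. La dérivée de la position donne la vitesse: v(t) = -5·t^4 - 8·t^3 - 6·t^2 + 2·t - 4. En prenant d/dt de v(t), nous trouvons a(t) = -20·t^3 - 24·t^2 - 12·t + 2. En dérivant l'accélération, nous obtenons le jerk: j(t) = -60·t^2 - 48·t - 12. De l'équation du jerk j(t) = -60·t^2 - 48·t - 12, nous substituons t = 3 pour obtenir j = -696.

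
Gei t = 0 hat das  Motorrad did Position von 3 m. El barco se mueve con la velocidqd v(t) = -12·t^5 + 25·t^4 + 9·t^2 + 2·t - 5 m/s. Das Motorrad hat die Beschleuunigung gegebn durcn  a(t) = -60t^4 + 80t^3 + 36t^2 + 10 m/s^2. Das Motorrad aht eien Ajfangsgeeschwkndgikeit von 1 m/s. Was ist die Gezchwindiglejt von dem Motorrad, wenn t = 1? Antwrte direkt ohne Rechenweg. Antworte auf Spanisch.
v(1) = 31.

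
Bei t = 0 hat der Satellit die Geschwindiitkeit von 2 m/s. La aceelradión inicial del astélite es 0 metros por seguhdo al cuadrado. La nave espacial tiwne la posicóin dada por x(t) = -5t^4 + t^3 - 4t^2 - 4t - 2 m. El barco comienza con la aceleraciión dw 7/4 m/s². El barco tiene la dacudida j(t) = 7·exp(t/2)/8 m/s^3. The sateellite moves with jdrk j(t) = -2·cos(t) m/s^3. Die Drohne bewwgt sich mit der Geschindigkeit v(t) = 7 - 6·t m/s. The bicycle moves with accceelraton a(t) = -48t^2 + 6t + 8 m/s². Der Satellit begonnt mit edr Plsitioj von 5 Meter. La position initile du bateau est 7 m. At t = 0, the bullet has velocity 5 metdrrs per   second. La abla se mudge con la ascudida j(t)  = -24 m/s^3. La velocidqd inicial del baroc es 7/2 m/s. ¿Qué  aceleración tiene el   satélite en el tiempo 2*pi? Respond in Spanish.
Para resolver esto, necesitamos tomar 1 integral de nuestra ecuación de la sacudida j(t) = -2·cos(t). La integral de la sacudida es la aceleración. Usando a(0) = 0, obtenemos a(t) = -2·sin(t). Tenemos la aceleración a(t) = -2·sin(t). Sustituyendo t = 2*pi: a(2*pi) = 0.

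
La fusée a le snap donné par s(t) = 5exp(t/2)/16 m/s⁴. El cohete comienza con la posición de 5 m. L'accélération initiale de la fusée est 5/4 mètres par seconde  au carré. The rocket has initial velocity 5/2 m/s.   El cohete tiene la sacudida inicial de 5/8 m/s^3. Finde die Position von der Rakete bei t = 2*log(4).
Um dies zu lösen, müssen wir 4 Stammfunktionen unserer Gleichung für den Snap s(t) = 5·exp(t/2)/16 finden. Das Integral von dem Snap ist der Ruck. Mit j(0) = 5/8 erhalten wir j(t) = 5·exp(t/2)/8. Mit ∫j(t)dt und Anwendung von a(0) = 5/4, finden wir a(t) = 5·exp(t/2)/4. Mit ∫a(t)dt und Anwendung von v(0) = 5/2, finden wir v(t) = 5·exp(t/2)/2. Mit ∫v(t)dt und Anwendung von x(0) = 5, finden wir x(t) = 5·exp(t/2). Mit x(t) = 5·exp(t/2) und Einsetzen von t = 2*log(4), finden wir x = 20.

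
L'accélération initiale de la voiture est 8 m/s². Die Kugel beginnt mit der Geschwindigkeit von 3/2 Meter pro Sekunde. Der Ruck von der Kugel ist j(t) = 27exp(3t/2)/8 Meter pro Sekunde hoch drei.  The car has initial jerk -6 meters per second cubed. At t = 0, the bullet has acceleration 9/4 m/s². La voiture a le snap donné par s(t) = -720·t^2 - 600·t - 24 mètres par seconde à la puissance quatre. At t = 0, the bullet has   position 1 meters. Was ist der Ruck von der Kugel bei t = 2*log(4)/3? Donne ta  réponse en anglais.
Using j(t) = 27·exp(3·t/2)/8 and substituting t = 2*log(4)/3, we find j = 27/2.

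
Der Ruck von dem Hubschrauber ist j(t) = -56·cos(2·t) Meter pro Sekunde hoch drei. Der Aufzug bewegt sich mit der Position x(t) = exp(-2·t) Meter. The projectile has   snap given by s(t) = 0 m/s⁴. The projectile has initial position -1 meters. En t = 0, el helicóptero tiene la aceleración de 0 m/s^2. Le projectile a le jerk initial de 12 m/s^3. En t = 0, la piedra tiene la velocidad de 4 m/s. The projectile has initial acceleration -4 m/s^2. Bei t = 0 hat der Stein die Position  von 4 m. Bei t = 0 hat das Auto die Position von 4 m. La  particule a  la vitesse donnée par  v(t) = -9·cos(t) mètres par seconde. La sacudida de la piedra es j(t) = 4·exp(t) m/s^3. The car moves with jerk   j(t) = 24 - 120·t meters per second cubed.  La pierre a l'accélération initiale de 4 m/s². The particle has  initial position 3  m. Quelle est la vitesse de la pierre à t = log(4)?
Nous devons trouver l'intégrale de notre équation du jerk j(t) = 4·exp(t) 2 fois. La primitive du jerk, avec a(0) = 4, donne l'accélération: a(t) = 4·exp(t). La primitive de l'accélération est la vitesse. En utilisant v(0) = 4, nous obtenons v(t) = 4·exp(t). En utilisant v(t) = 4·exp(t) et en substituant t = log(4), nous trouvons v = 16.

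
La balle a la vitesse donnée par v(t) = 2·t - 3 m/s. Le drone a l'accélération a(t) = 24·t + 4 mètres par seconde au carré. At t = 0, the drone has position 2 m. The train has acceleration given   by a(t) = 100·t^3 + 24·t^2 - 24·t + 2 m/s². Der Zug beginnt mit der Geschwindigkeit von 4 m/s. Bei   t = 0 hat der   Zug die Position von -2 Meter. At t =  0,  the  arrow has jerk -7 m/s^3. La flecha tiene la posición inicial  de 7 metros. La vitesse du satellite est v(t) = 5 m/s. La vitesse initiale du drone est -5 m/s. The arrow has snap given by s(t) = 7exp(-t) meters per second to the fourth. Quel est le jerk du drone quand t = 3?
Pour résoudre ceci, nous devons prendre 1 dérivée de notre équation de l'accélération a(t) = 24·t + 4. En prenant d/dt de a(t), nous trouvons j(t) = 24. De l'équation du jerk j(t) = 24, nous substituons t = 3 pour obtenir j = 24.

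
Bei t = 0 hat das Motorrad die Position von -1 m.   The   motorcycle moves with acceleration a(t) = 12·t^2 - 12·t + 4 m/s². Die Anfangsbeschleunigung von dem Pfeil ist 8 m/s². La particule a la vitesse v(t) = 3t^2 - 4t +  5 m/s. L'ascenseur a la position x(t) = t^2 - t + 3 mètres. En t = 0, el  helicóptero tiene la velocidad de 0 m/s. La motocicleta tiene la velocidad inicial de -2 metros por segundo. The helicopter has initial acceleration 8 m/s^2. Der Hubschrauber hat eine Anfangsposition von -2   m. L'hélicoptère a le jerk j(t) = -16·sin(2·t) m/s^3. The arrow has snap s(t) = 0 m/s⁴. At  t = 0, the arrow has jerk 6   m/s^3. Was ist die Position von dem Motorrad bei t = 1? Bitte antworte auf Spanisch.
Partiendo de la aceleración a(t) = 12·t^2 - 12·t + 4, tomamos 2 integrales. La integral de la aceleración es la velocidad. Usando v(0) = -2, obtenemos v(t) = 4·t^3 - 6·t^2 + 4·t - 2. La antiderivada de la velocidad es la posición. Usando x(0) = -1, obtenemos x(t) = t^4 - 2·t^3 + 2·t^2 - 2·t - 1. Usando x(t) = t^4 - 2·t^3 + 2·t^2 - 2·t - 1 y sustituyendo t = 1, encontramos x = -2.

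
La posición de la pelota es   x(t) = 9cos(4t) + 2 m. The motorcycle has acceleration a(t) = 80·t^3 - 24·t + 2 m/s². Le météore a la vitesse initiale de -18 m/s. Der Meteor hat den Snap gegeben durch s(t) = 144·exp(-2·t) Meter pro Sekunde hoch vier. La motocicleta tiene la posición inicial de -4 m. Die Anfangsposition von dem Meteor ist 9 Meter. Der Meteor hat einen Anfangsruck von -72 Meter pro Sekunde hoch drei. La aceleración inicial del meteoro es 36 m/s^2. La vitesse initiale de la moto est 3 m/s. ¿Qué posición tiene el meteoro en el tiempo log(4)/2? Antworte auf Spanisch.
Debemos encontrar la antiderivada de nuestra ecuación del snap s(t) = 144·exp(-2·t) 4 veces. La antiderivada del snap es la sacudida. Usando j(0) = -72, obtenemos j(t) = -72·exp(-2·t). Integrando la sacudida y usando la condición inicial a(0) = 36, obtenemos a(t) = 36·exp(-2·t). La antiderivada de la aceleración es la velocidad. Usando v(0) = -18, obtenemos v(t) = -18·exp(-2·t). Integrando la velocidad y usando la condición inicial x(0) = 9, obtenemos x(t) = 9·exp(-2·t). De la ecuación de la posición x(t) = 9·exp(-2·t), sustituimos t = log(4)/2 para obtener x = 9/4.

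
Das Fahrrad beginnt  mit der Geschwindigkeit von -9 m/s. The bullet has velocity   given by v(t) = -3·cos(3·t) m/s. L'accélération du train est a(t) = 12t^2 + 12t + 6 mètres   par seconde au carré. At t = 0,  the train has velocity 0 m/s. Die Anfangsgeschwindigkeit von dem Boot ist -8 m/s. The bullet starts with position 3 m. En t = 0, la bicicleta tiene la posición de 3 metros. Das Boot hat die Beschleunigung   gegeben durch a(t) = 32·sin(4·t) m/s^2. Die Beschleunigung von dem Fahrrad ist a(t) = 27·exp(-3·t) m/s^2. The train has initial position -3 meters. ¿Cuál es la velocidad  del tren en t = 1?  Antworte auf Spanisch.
Para resolver esto, necesitamos tomar 1 antiderivada de nuestra ecuación de la aceleración a(t) = 12·t^2 + 12·t + 6. Tomando ∫a(t)dt y aplicando v(0) = 0, encontramos v(t) = 2·t·(2·t^2 + 3·t + 3). Usando v(t) = 2·t·(2·t^2 + 3·t + 3) y sustituyendo t = 1, encontramos v = 16.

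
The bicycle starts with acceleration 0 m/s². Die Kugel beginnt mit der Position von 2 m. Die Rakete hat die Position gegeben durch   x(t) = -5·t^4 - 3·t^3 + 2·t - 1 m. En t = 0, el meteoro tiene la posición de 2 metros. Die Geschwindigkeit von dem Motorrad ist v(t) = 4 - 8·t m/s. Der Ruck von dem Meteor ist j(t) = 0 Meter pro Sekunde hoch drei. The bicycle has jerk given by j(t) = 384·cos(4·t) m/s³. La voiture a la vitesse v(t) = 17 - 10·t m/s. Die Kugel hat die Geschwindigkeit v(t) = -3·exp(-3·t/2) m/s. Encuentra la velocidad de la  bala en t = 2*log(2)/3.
Tenemos la velocidad v(t) = -3·exp(-3·t/2). Sustituyendo t = 2*log(2)/3: v(2*log(2)/3) = -3/2.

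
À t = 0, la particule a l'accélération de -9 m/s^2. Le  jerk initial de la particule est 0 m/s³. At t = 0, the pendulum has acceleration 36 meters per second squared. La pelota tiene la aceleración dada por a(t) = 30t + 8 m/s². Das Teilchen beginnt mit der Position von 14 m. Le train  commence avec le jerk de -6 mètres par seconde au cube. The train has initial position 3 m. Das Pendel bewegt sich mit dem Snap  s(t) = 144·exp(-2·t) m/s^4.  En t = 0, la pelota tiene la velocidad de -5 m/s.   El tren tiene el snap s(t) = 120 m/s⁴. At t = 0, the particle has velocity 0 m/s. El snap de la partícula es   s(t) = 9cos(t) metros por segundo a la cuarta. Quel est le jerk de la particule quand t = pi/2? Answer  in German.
Um dies zu lösen, müssen wir 1 Integral unserer Gleichung für den Snap s(t) = 9·cos(t) finden. Die Stammfunktion von dem Snap, mit j(0) = 0, ergibt den Ruck: j(t) = 9·sin(t). Wir haben den Ruck j(t) = 9·sin(t). Durch Einsetzen von t = pi/2: j(pi/2) = 9.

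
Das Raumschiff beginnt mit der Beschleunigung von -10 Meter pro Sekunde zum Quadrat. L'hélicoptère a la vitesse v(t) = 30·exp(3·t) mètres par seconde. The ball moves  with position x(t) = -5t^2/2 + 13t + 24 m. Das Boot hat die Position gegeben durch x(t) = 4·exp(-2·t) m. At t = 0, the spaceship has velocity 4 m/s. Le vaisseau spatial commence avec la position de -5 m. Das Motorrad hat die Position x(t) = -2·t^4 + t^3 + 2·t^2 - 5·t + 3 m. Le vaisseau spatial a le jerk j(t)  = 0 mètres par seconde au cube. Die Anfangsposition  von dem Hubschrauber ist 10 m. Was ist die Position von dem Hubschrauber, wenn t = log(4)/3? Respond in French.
En partant de la vitesse v(t) = 30·exp(3·t), nous prenons 1 intégrale. En prenant ∫v(t)dt et en appliquant x(0) = 10, nous trouvons x(t) = 10·exp(3·t). Nous avons la position x(t) = 10·exp(3·t). En substituant t = log(4)/3: x(log(4)/3) = 40.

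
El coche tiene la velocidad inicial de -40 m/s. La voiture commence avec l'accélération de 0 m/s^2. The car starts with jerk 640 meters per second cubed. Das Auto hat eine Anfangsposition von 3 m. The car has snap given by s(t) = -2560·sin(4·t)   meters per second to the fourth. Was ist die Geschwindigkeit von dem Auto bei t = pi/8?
Wir müssen unsere Gleichung für den Snap s(t) = -2560·sin(4·t) 3-mal integrieren. Durch Integration von dem Snap und Verwendung der Anfangsbedingung j(0) = 640, erhalten wir j(t) = 640·cos(4·t). Mit ∫j(t)dt und Anwendung von a(0) = 0, finden wir a(t) = 160·sin(4·t). Das Integral von der Beschleunigung, mit v(0) = -40, ergibt die Geschwindigkeit: v(t) = -40·cos(4·t). Aus der Gleichung für die Geschwindigkeit v(t) = -40·cos(4·t), setzen wir t = pi/8 ein und erhalten v = 0.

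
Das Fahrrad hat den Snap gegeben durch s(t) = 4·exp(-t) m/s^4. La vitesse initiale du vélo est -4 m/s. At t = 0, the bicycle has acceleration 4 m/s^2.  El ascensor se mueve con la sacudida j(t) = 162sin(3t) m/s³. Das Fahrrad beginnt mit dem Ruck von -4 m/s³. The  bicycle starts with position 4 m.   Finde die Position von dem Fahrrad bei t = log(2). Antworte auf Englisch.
We need to integrate our snap equation s(t) = 4·exp(-t) 4 times. Integrating snap and using the initial condition j(0) = -4, we get j(t) = -4·exp(-t). Integrating jerk and using the initial condition a(0) = 4, we get a(t) = 4·exp(-t). Integrating acceleration and using the initial condition v(0) = -4, we get v(t) = -4·exp(-t). Taking ∫v(t)dt and applying x(0) = 4, we find x(t) = 4·exp(-t). Using x(t) = 4·exp(-t) and substituting t = log(2), we find x = 2.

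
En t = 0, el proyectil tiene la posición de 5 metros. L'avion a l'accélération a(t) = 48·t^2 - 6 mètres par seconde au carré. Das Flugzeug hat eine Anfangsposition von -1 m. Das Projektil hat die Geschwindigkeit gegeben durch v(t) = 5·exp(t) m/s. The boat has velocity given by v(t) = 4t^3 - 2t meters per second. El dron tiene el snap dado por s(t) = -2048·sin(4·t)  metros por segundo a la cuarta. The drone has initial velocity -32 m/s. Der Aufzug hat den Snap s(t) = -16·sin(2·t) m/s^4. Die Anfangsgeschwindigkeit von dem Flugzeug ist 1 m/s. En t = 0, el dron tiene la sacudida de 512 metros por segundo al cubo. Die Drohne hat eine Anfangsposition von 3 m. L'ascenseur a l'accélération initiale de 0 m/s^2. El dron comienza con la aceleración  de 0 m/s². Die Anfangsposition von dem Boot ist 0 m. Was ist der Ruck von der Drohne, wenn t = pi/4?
Ausgehend von dem Snap s(t) = -2048·sin(4·t), nehmen wir 1 Stammfunktion. Das Integral von dem Snap, mit j(0) = 512, ergibt den Ruck: j(t) = 512·cos(4·t). Mit j(t) = 512·cos(4·t) und Einsetzen von t = pi/4, finden wir j = -512.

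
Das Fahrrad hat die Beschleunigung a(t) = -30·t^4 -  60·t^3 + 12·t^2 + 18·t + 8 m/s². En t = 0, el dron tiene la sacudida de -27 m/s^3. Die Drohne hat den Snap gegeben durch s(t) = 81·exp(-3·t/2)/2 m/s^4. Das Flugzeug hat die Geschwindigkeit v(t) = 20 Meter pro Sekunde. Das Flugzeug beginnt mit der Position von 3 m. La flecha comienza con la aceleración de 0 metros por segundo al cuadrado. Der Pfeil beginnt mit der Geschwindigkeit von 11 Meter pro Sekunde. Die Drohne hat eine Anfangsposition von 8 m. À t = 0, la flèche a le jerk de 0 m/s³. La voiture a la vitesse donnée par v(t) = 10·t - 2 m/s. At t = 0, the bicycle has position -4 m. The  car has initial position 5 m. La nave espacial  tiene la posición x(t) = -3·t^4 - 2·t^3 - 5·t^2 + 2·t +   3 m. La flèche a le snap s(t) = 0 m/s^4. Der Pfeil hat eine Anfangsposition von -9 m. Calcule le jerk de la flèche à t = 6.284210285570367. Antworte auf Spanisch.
Partiendo del snap s(t) = 0, tomamos 1 antiderivada. Integrando el snap y usando la condición inicial j(0) = 0, obtenemos j(t) = 0. Tenemos la sacudida j(t) = 0. Sustituyendo t = 6.284210285570367: j(6.284210285570367) = 0.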